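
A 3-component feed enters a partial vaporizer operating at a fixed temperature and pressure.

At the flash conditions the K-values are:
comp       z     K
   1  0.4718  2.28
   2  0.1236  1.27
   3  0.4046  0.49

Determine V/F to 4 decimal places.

V/F = 0.7535

Material balance + equilibrium reduce to Σ zᵢ(Kᵢ−1)/(1+V/F(Kᵢ−1)) = 0.
g(0) = ΣzᵢKᵢ − 1 = 0.4309 and g(1) = 1 − Σzᵢ/Kᵢ = -0.1300, so a root lies in (0, 1).
Newton–Raphson from V/F = 0.5:
  V/F = 0.5000: g = 0.12066, g' = -0.4840 → V/F = 0.7493
  V/F = 0.7493: g = 0.00204, g' = -0.4833 → V/F = 0.7535
Converged at V/F = 0.7535.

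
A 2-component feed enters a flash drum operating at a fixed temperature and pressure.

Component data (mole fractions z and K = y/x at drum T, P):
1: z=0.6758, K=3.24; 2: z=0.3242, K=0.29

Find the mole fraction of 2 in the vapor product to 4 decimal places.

Binary case is linear: z₁(K₁−1)(1+β(K₂−1)) + z₂(K₂−1)(1+β(K₁−1)) = 0
⇒ β = [z₁(K₁−1)+z₂(K₂−1)] / [−(K₁−1)(K₂−1)] = 1.28361/1.59040 = 0.8071
Compositions from xᵢ = zᵢ/(1+β(Kᵢ−1)), yᵢ = Kᵢxᵢ:
  1: x = 0.2407, y = 0.7798
  2: x = 0.7593, y = 0.2202

y_2 = 0.2202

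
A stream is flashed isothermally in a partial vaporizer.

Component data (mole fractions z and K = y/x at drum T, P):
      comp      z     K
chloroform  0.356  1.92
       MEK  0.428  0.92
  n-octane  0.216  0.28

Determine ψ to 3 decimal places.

Material balance + equilibrium reduce to Σ zᵢ(Kᵢ−1)/(1+ψ(Kᵢ−1)) = 0.
Feasibility: ΣzᵢKᵢ = 1.138, Σzᵢ/Kᵢ = 1.422 — both > 1, two phases present.
Iterate (Newton) starting at ψ = 0.5:
  ψ = 0.500: g = -0.0543, g' = -0.418 → ψ = 0.370
  ψ = 0.370: g = -0.0029, g' = -0.379 → ψ = 0.362
Converged at ψ = 0.362.

ψ = 0.362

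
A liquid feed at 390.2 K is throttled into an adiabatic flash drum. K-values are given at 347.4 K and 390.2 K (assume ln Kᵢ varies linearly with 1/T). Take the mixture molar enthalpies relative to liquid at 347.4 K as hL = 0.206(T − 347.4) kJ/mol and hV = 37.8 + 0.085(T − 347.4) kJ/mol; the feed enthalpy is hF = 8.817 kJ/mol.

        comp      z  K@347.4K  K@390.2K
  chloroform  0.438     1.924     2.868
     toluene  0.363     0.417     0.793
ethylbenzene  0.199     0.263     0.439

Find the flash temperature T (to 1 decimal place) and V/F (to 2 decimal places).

T = 354.1 K, V/F = 0.20

Adiabatic flash: solve Rachford–Rice at each trial T, then check hF = ψ·hV(T) + (1−ψ)·hL(T).
  T = 347.4 K: K = (1.924, 0.417, 0.263), RR gives ψ = 0.078, H_out = 2.960 kJ/mol
  T = 390.2 K: K = (2.868, 0.793, 0.439), RR gives ψ = 0.874, H_out = 37.329 kJ/mol
  T = 368.8 K: K = (2.376, 0.586, 0.345), RR gives ψ = 0.455, H_out = 20.414 kJ/mol
  T = 358.1 K: K = (2.145, 0.497, 0.302), RR gives ψ = 0.271, H_out = 12.101 kJ/mol
  T = 352.8 K: K = (2.034, 0.456, 0.282), RR gives ψ = 0.178, H_out = 7.742 kJ/mol
  T = 355.5 K: K = (2.090, 0.477, 0.293), RR gives ψ = 0.226, H_out = 9.995 kJ/mol
  T = 354.1 K: K = (2.061, 0.466, 0.287), RR gives ψ = 0.202, H_out = 8.836 kJ/mol
Linear interpolation between T = 352.8 (H_out = 7.742) and T = 354.1 (H_out = 8.836) on hF = 8.817 gives T ≈ 354.1 K, at which ψ = 0.20.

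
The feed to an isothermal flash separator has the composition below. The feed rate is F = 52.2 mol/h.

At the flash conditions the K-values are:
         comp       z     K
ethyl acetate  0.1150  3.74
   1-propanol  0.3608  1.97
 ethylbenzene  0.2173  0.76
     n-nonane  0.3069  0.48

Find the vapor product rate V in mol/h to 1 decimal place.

V = 36.9 mol/h

Material balance + equilibrium reduce to Σ zᵢ(Kᵢ−1)/(1+ψ(Kᵢ−1)) = 0.
g(0) = ΣzᵢKᵢ − 1 = 0.4533 and g(1) = 1 − Σzᵢ/Kᵢ = -0.1392, so a root lies in (0, 1).
Iterate (Newton) starting at ψ = 0.41:
  ψ = 0.4100: g = 0.13811, g' = -0.5147 → ψ = 0.6783
  ψ = 0.6783: g = 0.01246, g' = -0.4451 → ψ = 0.7063
Converged at ψ = 0.7063.
Then V = ψ·F = 0.7063·52.2 = 36.9 mol/h and L = F − V = 15.3 mol/h.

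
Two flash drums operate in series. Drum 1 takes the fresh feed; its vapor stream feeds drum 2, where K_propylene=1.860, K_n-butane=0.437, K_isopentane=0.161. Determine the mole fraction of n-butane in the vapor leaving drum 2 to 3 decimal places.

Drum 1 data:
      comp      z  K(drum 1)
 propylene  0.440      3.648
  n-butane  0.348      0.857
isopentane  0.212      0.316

Drum 1:
Material balance + equilibrium reduce to Σ zᵢ(Kᵢ−1)/(1+ψ₁(Kᵢ−1)) = 0.
Check two-phase: ΣzᵢKᵢ = 1.970 > 1 and Σzᵢ/Kᵢ = 1.198 > 1, so g(0) = 0.970 > 0 and g(1) = -0.198 < 0.
Iterate (Newton) starting at ψ₁ = 0.43:
  ψ₁ = 0.430: g = 0.2863, g' = -0.882 → ψ₁ = 0.755
  ψ₁ = 0.755: g = 0.0330, g' = -0.776 → ψ₁ = 0.797
Converged at ψ₁ = 0.797.
Drum-1 compositions:
  propylene: x = 0.142, y = 0.516
  n-butane: x = 0.393, y = 0.337
  isopentane: x = 0.466, y = 0.147
Drum-2 feed = drum-1 vapor: z₂ = (0.5163, 0.3366, 0.1472).
Drum 2:
Let ψ₂ = V/F and solve Σ zᵢ(Kᵢ−1)/(1+ψ₂(Kᵢ−1)) = 0.
Check two-phase: ΣzᵢKᵢ = 1.131 > 1 and Σzᵢ/Kᵢ = 1.962 > 1, so g(0) = 0.131 > 0 and g(1) = -0.962 < 0.
Newton–Raphson from ψ₂ = 0.5:
  ψ₂ = 0.500: g = -0.1660, g' = -0.701 → ψ₂ = 0.263
  ψ₂ = 0.263: g = -0.0189, g' = -0.572 → ψ₂ = 0.230
Converged at ψ₂ = 0.230.
  propylene: x = 0.431, y = 0.802
  n-butane: x = 0.387, y = 0.169
  isopentane: x = 0.182, y = 0.029

y_n-butane (drum 2) = 0.169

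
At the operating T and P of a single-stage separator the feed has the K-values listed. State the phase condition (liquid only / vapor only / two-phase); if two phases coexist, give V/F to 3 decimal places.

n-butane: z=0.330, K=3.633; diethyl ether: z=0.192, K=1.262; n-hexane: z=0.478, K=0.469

two-phase, V/F = 0.612

ΣzᵢKᵢ = 1.665; Σzᵢ/Kᵢ = 1.262.
Both exceed 1, so a two-phase solution exists.
Newton–Raphson from ψ = 0.5:
  ψ = 0.500: g = 0.0740, g' = -0.686 → ψ = 0.608
  ψ = 0.608: g = 0.0028, g' = -0.642 → ψ = 0.612
Converged at ψ = 0.612.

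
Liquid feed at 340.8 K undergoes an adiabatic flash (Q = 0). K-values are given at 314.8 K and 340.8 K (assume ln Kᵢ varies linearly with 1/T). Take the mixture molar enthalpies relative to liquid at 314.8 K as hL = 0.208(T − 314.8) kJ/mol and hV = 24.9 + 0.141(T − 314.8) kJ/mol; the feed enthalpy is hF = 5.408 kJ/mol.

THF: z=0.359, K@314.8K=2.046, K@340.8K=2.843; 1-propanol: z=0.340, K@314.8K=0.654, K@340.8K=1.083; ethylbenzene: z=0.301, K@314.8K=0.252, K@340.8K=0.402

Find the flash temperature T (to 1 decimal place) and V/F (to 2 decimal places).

T = 319.6 K, V/F = 0.18

Adiabatic flash: solve Rachford–Rice at each trial T, then check hF = ψ·hV(T) + (1−ψ)·hL(T).
  T = 314.8 K: K = (2.046, 0.654, 0.252), RR gives ψ = 0.056, H_out = 1.385 kJ/mol
  T = 340.8 K: K = (2.843, 1.083, 0.402), RR gives ψ = 0.711, H_out = 21.869 kJ/mol
  T = 327.8 K: K = (2.428, 0.850, 0.321), RR gives ψ = 0.385, H_out = 11.957 kJ/mol
  T = 321.3 K: K = (2.232, 0.748, 0.285), RR gives ψ = 0.223, H_out = 6.816 kJ/mol
  T = 318.1 K: K = (2.140, 0.700, 0.269), RR gives ψ = 0.142, H_out = 4.193 kJ/mol
  T = 319.7 K: K = (2.186, 0.724, 0.277), RR gives ψ = 0.183, H_out = 5.515 kJ/mol
Linear interpolation between T = 318.1 (H_out = 4.193) and T = 319.7 (H_out = 5.515) on hF = 5.408 gives T ≈ 319.6 K, at which ψ = 0.18.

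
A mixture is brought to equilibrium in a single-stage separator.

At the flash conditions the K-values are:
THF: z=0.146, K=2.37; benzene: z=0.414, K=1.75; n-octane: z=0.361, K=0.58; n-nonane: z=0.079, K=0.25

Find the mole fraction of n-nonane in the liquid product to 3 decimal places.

x_n-nonane = 0.150

Let ψ = V/F and solve Σ zᵢ(Kᵢ−1)/(1+ψ(Kᵢ−1)) = 0.
Check two-phase: ΣzᵢKᵢ = 1.300 > 1 and Σzᵢ/Kᵢ = 1.237 > 1, so g(0) = 0.300 > 0 and g(1) = -0.237 < 0.
Newton–Raphson from ψ = 0.6:
  ψ = 0.600: g = 0.0135, g' = -0.454 → ψ = 0.630
  ψ = 0.630: g = -0.0001, g' = -0.464 → ψ = 0.629
Converged at ψ = 0.629.
Compositions from xᵢ = zᵢ/(1+ψ(Kᵢ−1)), yᵢ = Kᵢxᵢ:
  THF: x = 0.078, y = 0.186
  benzene: x = 0.281, y = 0.492
  n-octane: x = 0.491, y = 0.285
  n-nonane: x = 0.150, y = 0.037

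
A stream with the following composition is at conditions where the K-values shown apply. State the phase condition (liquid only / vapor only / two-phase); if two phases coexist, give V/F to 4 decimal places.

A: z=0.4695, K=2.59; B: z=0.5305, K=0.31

two-phase, V/F = 0.3468

ΣzᵢKᵢ = 1.3805; Σzᵢ/Kᵢ = 1.8926.
Both exceed 1, so a two-phase solution exists.
Newton iteration, ψ⁰ = 0.5:
  ψ = 0.5000: g = -0.14297, g' = -0.9571 → ψ = 0.3506
  ψ = 0.3506: g = -0.00357, g' = -0.9288 → ψ = 0.3468
Converged at ψ = 0.3468.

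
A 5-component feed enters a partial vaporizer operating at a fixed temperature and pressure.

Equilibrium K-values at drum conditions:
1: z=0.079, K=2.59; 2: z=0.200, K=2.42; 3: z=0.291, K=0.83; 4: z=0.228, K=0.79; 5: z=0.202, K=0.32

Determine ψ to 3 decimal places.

Let ψ = V/F and solve Σ zᵢ(Kᵢ−1)/(1+ψ(Kᵢ−1)) = 0.
g(0) = ΣzᵢKᵢ − 1 = 0.175 and g(1) = 1 − Σzᵢ/Kᵢ = -0.384, so a root lies in (0, 1).
Newton–Raphson from ψ = 0.3:
  ψ = 0.300: g = 0.0084, g' = -0.458 → ψ = 0.318
Converged at ψ = 0.318.

ψ = 0.318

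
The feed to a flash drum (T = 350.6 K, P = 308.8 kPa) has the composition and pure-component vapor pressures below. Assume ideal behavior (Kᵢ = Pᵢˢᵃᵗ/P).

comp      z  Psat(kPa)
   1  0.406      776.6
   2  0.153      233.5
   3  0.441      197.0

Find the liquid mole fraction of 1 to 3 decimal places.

Raoult's law: Kᵢ = Pᵢˢᵃᵗ/P = Pᵢˢᵃᵗ/308.8.
  K_1 = 776.6/308.8 = 2.51490, K_2 = 233.5/308.8 = 0.75615, K_3 = 197.0/308.8 = 0.63795
Material balance + equilibrium reduce to Σ zᵢ(Kᵢ−1)/(1+ψ(Kᵢ−1)) = 0.
g(0) = ΣzᵢKᵢ − 1 = 0.418 and g(1) = 1 − Σzᵢ/Kᵢ = -0.055, so a root lies in (0, 1).
Iterate (Newton) starting at ψ = 0.49:
  ψ = 0.490: g = 0.1165, g' = -0.404 → ψ = 0.778
  ψ = 0.778: g = 0.0139, g' = -0.322 → ψ = 0.821
  ψ = 0.821: g = 0.0001, g' = -0.316 → ψ = 0.822
Converged at ψ = 0.822.
Compositions from xᵢ = zᵢ/(1+ψ(Kᵢ−1)), yᵢ = Kᵢxᵢ:
  1: x = 0.181, y = 0.455
  2: x = 0.191, y = 0.145
  3: x = 0.628, y = 0.401

x_1 = 0.181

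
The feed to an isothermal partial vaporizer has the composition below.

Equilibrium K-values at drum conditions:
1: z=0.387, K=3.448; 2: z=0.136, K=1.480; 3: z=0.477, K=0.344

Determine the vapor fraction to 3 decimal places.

Iterate (Newton) starting at ψ = 0.48:
  ψ = 0.480: g = 0.0319, g' = -0.948 → ψ = 0.514
Converged at ψ = 0.514.

ψ = 0.514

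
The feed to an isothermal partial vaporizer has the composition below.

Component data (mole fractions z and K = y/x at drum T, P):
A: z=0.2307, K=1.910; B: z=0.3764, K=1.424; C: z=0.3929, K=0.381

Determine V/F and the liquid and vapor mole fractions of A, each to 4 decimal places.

V/F = 0.3196, x_A = 0.1787, y_A = 0.3414

Iterate (Newton) starting at V/F = 0.5:
  V/F = 0.5000: g = -0.07625, g' = -0.4521 → V/F = 0.3313
  V/F = 0.3313: g = -0.00471, g' = -0.4031 → V/F = 0.3196
Converged at V/F = 0.3196.
Compositions from xᵢ = zᵢ/(1+V/F(Kᵢ−1)), yᵢ = Kᵢxᵢ:
  A: x = 0.1787, y = 0.3414
  B: x = 0.3315, y = 0.4720
  C: x = 0.4898, y = 0.1866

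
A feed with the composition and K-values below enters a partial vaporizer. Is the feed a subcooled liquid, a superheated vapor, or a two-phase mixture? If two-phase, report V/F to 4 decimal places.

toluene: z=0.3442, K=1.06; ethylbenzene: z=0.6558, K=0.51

subcooled liquid

ΣzᵢKᵢ = 0.6993; Σzᵢ/Kᵢ = 1.6106.
Since ΣzᵢKᵢ < 1 the mixture is below its bubble point — single liquid phase.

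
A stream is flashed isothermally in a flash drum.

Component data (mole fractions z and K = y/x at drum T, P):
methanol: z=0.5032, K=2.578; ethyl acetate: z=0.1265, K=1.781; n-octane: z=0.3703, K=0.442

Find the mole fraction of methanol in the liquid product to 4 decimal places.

x_methanol = 0.2138

Iterate (Newton) starting at ψ = 0.5:
  ψ = 0.5000: g = 0.22832, g' = -0.6532 → ψ = 0.8495
  ψ = 0.8495: g = 0.00579, g' = -0.6734 → ψ = 0.8581
Converged at ψ = 0.8581.
Compositions from xᵢ = zᵢ/(1+ψ(Kᵢ−1)), yᵢ = Kᵢxᵢ:
  methanol: x = 0.2138, y = 0.5511
  ethyl acetate: x = 0.0757, y = 0.1349
  n-octane: x = 0.7105, y = 0.3140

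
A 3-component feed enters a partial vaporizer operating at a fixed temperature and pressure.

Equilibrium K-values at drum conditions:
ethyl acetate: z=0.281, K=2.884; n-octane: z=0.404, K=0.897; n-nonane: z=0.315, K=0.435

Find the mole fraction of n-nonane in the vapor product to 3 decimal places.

y_n-nonane = 0.185

Rachford–Rice: g(V/F) = Σ zᵢ(Kᵢ−1)/(1+V/F(Kᵢ−1)) = 0.
Feasibility: ΣzᵢKᵢ = 1.310, Σzᵢ/Kᵢ = 1.272 — both > 1, two phases present.
Newton iteration, V/F⁰ = 0.5:
  V/F = 0.500: g = -0.0193, g' = -0.465 → V/F = 0.458
  V/F = 0.458: g = 0.0002, g' = -0.475 → V/F = 0.459
Converged at V/F = 0.459.
Compositions from xᵢ = zᵢ/(1+V/F(Kᵢ−1)), yᵢ = Kᵢxᵢ:
  ethyl acetate: x = 0.151, y = 0.435
  n-octane: x = 0.424, y = 0.380
  n-nonane: x = 0.425, y = 0.185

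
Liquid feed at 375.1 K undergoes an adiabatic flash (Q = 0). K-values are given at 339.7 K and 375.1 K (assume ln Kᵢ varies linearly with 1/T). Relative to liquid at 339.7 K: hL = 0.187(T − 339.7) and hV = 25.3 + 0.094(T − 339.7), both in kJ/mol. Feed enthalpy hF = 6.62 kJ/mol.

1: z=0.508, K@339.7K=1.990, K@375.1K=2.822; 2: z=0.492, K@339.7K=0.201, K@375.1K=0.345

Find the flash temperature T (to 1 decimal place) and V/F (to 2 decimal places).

T = 346.1 K, V/F = 0.22

Adiabatic flash: solve Rachford–Rice at each trial T, then check hF = ψ·hV(T) + (1−ψ)·hL(T).
  T = 339.7 K: K = (1.990, 0.201), RR gives ψ = 0.139, H_out = 3.512 kJ/mol
  T = 375.1 K: K = (2.822, 0.345), RR gives ψ = 0.506, H_out = 17.746 kJ/mol
  T = 357.4 K: K = (2.390, 0.267), RR gives ψ = 0.339, H_out = 11.330 kJ/mol
  T = 348.5 K: K = (2.185, 0.232), RR gives ψ = 0.246, H_out = 7.680 kJ/mol
  T = 344.1 K: K = (2.086, 0.216), RR gives ψ = 0.195, H_out = 5.685 kJ/mol
  T = 346.3 K: K = (2.135, 0.224), RR gives ψ = 0.221, H_out = 6.702 kJ/mol
Linear interpolation between T = 344.1 (H_out = 5.685) and T = 346.3 (H_out = 6.702) on hF = 6.62 gives T ≈ 346.1 K, at which ψ = 0.22.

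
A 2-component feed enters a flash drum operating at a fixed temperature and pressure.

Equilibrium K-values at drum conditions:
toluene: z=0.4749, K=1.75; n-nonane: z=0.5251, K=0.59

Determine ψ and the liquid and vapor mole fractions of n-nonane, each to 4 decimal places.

Rachford–Rice: g(ψ) = Σ zᵢ(Kᵢ−1)/(1+ψ(Kᵢ−1)) = 0.
Check two-phase: ΣzᵢKᵢ = 1.1409 > 1 and Σzᵢ/Kᵢ = 1.1614 > 1, so g(0) = 0.1409 > 0 and g(1) = -0.1614 < 0.
Binary case is linear: z₁(K₁−1)(1+ψ(K₂−1)) + z₂(K₂−1)(1+ψ(K₁−1)) = 0
⇒ ψ = [z₁(K₁−1)+z₂(K₂−1)] / [−(K₁−1)(K₂−1)] = 0.14088/0.30750 = 0.4582
Compositions from xᵢ = zᵢ/(1+ψ(Kᵢ−1)), yᵢ = Kᵢxᵢ:
  toluene: x = 0.3534, y = 0.6185
  n-nonane: x = 0.6466, y = 0.3815

ψ = 0.4582, x_n-nonane = 0.6466, y_n-nonane = 0.3815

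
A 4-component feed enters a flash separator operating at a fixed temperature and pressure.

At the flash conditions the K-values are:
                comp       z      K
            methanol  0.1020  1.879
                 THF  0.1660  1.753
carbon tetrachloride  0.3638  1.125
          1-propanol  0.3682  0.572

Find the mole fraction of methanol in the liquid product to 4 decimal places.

Material balance + equilibrium reduce to Σ zᵢ(Kᵢ−1)/(1+ψ(Kᵢ−1)) = 0.
g(0) = ΣzᵢKᵢ − 1 = 0.1025 and g(1) = 1 − Σzᵢ/Kᵢ = -0.1161, so a root lies in (0, 1).
Newton iteration, ψ⁰ = 0.5:
  ψ = 0.5000: g = -0.00460, g' = -0.2019 → ψ = 0.4772
Converged at ψ = 0.4772.
Compositions from xᵢ = zᵢ/(1+ψ(Kᵢ−1)), yᵢ = Kᵢxᵢ:
  methanol: x = 0.0719, y = 0.1350
  THF: x = 0.1221, y = 0.2141
  carbon tetrachloride: x = 0.3433, y = 0.3862
  1-propanol: x = 0.4627, y = 0.2647

x_methanol = 0.0719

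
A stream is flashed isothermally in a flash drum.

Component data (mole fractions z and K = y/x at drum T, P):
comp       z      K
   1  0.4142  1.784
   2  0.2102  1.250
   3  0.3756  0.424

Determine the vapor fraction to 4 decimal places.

Iterate (Newton) starting at ψ = 0.52:
  ψ = 0.5200: g = -0.03166, g' = -0.3927 → ψ = 0.4394
  ψ = 0.4394: g = -0.00077, g' = -0.3749 → ψ = 0.4373
Converged at ψ = 0.4373.

ψ = 0.4373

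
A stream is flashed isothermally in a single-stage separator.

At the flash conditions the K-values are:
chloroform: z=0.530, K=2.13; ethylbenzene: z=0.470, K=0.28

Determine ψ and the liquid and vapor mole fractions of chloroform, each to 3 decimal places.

ψ = 0.320, x_chloroform = 0.389, y_chloroform = 0.829

Rachford–Rice: g(ψ) = Σ zᵢ(Kᵢ−1)/(1+ψ(Kᵢ−1)) = 0.
Check two-phase: ΣzᵢKᵢ = 1.260 > 1 and Σzᵢ/Kᵢ = 1.927 > 1, so g(0) = 0.261 > 0 and g(1) = -0.927 < 0.
Binary case is linear: z₁(K₁−1)(1+ψ(K₂−1)) + z₂(K₂−1)(1+ψ(K₁−1)) = 0
⇒ ψ = [z₁(K₁−1)+z₂(K₂−1)] / [−(K₁−1)(K₂−1)] = 0.2605/0.8136 = 0.320
Compositions from xᵢ = zᵢ/(1+ψ(Kᵢ−1)), yᵢ = Kᵢxᵢ:
  chloroform: x = 0.389, y = 0.829
  ethylbenzene: x = 0.611, y = 0.171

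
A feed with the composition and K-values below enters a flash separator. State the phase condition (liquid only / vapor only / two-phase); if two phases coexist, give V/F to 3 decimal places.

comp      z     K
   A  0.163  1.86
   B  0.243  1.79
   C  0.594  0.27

ΣzᵢKᵢ = 0.899; Σzᵢ/Kᵢ = 2.423.
Since ΣzᵢKᵢ < 1 the mixture is below its bubble point — single liquid phase.

liquid only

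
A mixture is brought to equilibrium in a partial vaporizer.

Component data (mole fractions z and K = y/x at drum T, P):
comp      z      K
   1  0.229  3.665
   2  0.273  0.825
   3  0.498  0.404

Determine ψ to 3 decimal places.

Rachford–Rice: g(ψ) = Σ zᵢ(Kᵢ−1)/(1+ψ(Kᵢ−1)) = 0.
g(0) = ΣzᵢKᵢ − 1 = 0.266 and g(1) = 1 − Σzᵢ/Kᵢ = -0.626, so a root lies in (0, 1).
Newton–Raphson from ψ = 0.45:
  ψ = 0.450: g = -0.1799, g' = -0.676 → ψ = 0.184
  ψ = 0.184: g = 0.0268, g' = -0.964 → ψ = 0.212
  ψ = 0.212: g = 0.0008, g' = -0.905 → ψ = 0.213
Converged at ψ = 0.213.

ψ = 0.213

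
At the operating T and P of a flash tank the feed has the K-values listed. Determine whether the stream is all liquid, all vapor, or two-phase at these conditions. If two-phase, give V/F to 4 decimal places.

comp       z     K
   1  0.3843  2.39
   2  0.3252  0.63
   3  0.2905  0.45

ΣzᵢKᵢ = 1.2541; Σzᵢ/Kᵢ = 1.3225.
Both exceed 1, so a two-phase solution exists.
Newton–Raphson from ψ = 0.5:
  ψ = 0.5000: g = -0.05287, g' = -0.4927 → ψ = 0.3927
  ψ = 0.3927: g = 0.00099, g' = -0.5146 → ψ = 0.3946
Converged at ψ = 0.3946.

two-phase, V/F = 0.3946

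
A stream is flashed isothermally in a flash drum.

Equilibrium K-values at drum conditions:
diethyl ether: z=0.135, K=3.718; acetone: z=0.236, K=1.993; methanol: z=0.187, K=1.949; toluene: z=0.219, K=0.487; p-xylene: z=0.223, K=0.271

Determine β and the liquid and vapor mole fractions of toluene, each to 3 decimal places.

Newton–Raphson from β = 0.5:
  β = 0.500: g = 0.0256, g' = -0.758 → β = 0.534
Converged at β = 0.534.
Compositions from xᵢ = zᵢ/(1+β(Kᵢ−1)), yᵢ = Kᵢxᵢ:
  diethyl ether: x = 0.055, y = 0.205
  acetone: x = 0.154, y = 0.307
  methanol: x = 0.124, y = 0.242
  toluene: x = 0.302, y = 0.147
  p-xylene: x = 0.365, y = 0.099

β = 0.534, x_toluene = 0.302, y_toluene = 0.147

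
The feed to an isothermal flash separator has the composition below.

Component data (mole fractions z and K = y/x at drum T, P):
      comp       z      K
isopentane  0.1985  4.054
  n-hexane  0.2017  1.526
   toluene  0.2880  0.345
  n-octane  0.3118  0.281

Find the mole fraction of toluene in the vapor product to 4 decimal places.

y_toluene = 0.1138

Rachford–Rice: g(V/F) = Σ zᵢ(Kᵢ−1)/(1+V/F(Kᵢ−1)) = 0.
Check two-phase: ΣzᵢKᵢ = 1.2995 > 1 and Σzᵢ/Kᵢ = 2.1255 > 1, so g(0) = 0.2995 > 0 and g(1) = -1.1255 < 0.
Newton–Raphson from V/F = 0.5:
  V/F = 0.5000: g = -0.30662, g' = -0.9910 → V/F = 0.1906
  V/F = 0.1906: g = 0.00426, g' = -1.1635 → V/F = 0.1943
Converged at V/F = 0.1943.
Compositions from xᵢ = zᵢ/(1+V/F(Kᵢ−1)), yᵢ = Kᵢxᵢ:
  isopentane: x = 0.1246, y = 0.5051
  n-hexane: x = 0.1830, y = 0.2793
  toluene: x = 0.3300, y = 0.1138
  n-octane: x = 0.3624, y = 0.1018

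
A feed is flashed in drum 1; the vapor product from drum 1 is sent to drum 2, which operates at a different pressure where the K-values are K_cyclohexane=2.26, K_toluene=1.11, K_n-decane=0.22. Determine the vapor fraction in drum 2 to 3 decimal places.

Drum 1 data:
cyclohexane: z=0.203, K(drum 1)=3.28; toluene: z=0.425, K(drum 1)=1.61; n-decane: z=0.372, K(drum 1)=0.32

V/F (drum 2) = 0.581

Drum 1:
Rachford–Rice: g(ψ₁) = Σ zᵢ(Kᵢ−1)/(1+ψ₁(Kᵢ−1)) = 0.
Check two-phase: ΣzᵢKᵢ = 1.469 > 1 and Σzᵢ/Kᵢ = 1.488 > 1, so g(0) = 0.469 > 0 and g(1) = -0.488 < 0.
Newton–Raphson from ψ₁ = 0.5:
  ψ₁ = 0.500: g = 0.0317, g' = -0.718 → ψ₁ = 0.544
Converged at ψ₁ = 0.544.
Drum-1 compositions:
  cyclohexane: x = 0.091, y = 0.297
  toluene: x = 0.319, y = 0.514
  n-decane: x = 0.590, y = 0.189
Drum-2 feed = drum-1 vapor: z₂ = (0.2973, 0.5138, 0.1889).
Drum 2:
Newton–Raphson from ψ₂ = 0.5:
  ψ₂ = 0.500: g = 0.0419, g' = -0.492 → ψ₂ = 0.585
  ψ₂ = 0.585: g = -0.0023, g' = -0.551 → ψ₂ = 0.581
Converged at ψ₂ = 0.581.
  cyclohexane: x = 0.172, y = 0.388
  toluene: x = 0.483, y = 0.536
  n-decane: x = 0.345, y = 0.076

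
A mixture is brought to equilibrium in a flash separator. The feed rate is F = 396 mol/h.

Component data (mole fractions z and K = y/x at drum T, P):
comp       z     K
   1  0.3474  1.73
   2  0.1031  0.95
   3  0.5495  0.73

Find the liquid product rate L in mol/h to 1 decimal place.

L = 174.5 mol/h

Rachford–Rice: g(ψ) = Σ zᵢ(Kᵢ−1)/(1+ψ(Kᵢ−1)) = 0.
g(0) = ΣzᵢKᵢ − 1 = 0.1001 and g(1) = 1 − Σzᵢ/Kᵢ = -0.0621, so a root lies in (0, 1).
Newton iteration, ψ⁰ = 0.58:
  ψ = 0.5800: g = -0.00306, g' = -0.1480 → ψ = 0.5593
  ψ = 0.5593: g = 0.00001, g' = -0.1492 → ψ = 0.5594
Converged at ψ = 0.5594.
Then V = ψ·F = 0.5594·396 = 221.5 mol/h and L = F − V = 174.5 mol/h.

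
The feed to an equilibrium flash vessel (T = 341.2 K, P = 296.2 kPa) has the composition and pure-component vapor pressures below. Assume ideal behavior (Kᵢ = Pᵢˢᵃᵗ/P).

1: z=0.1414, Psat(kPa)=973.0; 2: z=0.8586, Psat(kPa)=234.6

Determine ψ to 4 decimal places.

ψ = 0.3041

Raoult's law: Kᵢ = Pᵢˢᵃᵗ/P = Pᵢˢᵃᵗ/296.2.
  K_1 = 973.0/296.2 = 3.284943, K_2 = 234.6/296.2 = 0.792032
Binary case is linear: z₁(K₁−1)(1+ψ(K₂−1)) + z₂(K₂−1)(1+ψ(K₁−1)) = 0
⇒ ψ = [z₁(K₁−1)+z₂(K₂−1)] / [−(K₁−1)(K₂−1)] = 0.14453/0.47519 = 0.3041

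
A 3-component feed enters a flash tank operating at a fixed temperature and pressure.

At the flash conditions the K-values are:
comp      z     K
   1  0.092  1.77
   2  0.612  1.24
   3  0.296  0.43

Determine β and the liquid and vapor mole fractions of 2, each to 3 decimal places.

β = 0.256, x_2 = 0.577, y_2 = 0.715

Iterate (Newton) starting at β = 0.5:
  β = 0.500: g = -0.0537, g' = -0.245 → β = 0.281
  β = 0.281: g = -0.0050, g' = -0.204 → β = 0.256
Converged at β = 0.256.
Compositions from xᵢ = zᵢ/(1+β(Kᵢ−1)), yᵢ = Kᵢxᵢ:
  1: x = 0.077, y = 0.136
  2: x = 0.577, y = 0.715
  3: x = 0.347, y = 0.149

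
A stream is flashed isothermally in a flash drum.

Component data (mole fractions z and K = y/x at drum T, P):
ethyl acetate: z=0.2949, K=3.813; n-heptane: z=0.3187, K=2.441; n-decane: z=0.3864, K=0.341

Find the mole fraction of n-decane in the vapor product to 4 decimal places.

Material balance + equilibrium reduce to Σ zᵢ(Kᵢ−1)/(1+β(Kᵢ−1)) = 0.
Feasibility: ΣzᵢKᵢ = 2.0342, Σzᵢ/Kᵢ = 1.3410 — both > 1, two phases present.
Iterate (Newton) starting at β = 0.64:
  β = 0.6400: g = 0.09478, g' = -0.9785 → β = 0.7369
  β = 0.7369: g = -0.00230, g' = -1.0370 → β = 0.7346
Converged at β = 0.7346.
Compositions from xᵢ = zᵢ/(1+β(Kᵢ−1)), yᵢ = Kᵢxᵢ:
  ethyl acetate: x = 0.0962, y = 0.3667
  n-heptane: x = 0.1548, y = 0.3779
  n-decane: x = 0.7490, y = 0.2554

y_n-decane = 0.2554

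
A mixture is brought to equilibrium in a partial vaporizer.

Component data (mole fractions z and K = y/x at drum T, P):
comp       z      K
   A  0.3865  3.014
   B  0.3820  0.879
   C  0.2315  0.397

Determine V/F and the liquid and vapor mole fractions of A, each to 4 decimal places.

V/F = 0.7581, x_A = 0.1530, y_A = 0.4610

Newton iteration, V/F⁰ = 0.33:
  V/F = 0.3300: g = 0.24520, g' = -0.7030 → V/F = 0.6788
  V/F = 0.6788: g = 0.04217, g' = -0.5277 → V/F = 0.7587
  V/F = 0.7587: g = -0.00029, g' = -0.5381 → V/F = 0.7581
Converged at V/F = 0.7581.
Compositions from xᵢ = zᵢ/(1+V/F(Kᵢ−1)), yᵢ = Kᵢxᵢ:
  A: x = 0.1530, y = 0.4610
  B: x = 0.4206, y = 0.3697
  C: x = 0.4265, y = 0.1693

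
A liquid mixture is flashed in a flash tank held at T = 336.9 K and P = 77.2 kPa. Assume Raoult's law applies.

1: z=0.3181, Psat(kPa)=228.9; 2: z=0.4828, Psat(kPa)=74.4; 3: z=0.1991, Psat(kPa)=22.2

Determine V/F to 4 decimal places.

V/F = 0.6369

Raoult's law: Kᵢ = Pᵢˢᵃᵗ/P = Pᵢˢᵃᵗ/77.2.
  K_1 = 228.9/77.2 = 2.965026, K_2 = 74.4/77.2 = 0.963731, K_3 = 22.2/77.2 = 0.287565
Rachford–Rice: g(V/F) = Σ zᵢ(Kᵢ−1)/(1+V/F(Kᵢ−1)) = 0.
g(0) = ΣzᵢKᵢ − 1 = 0.4657 and g(1) = 1 − Σzᵢ/Kᵢ = -0.3006, so a root lies in (0, 1).
Iterate (Newton) starting at V/F = 0.7:
  V/F = 0.7000: g = -0.03779, g' = -0.6205 → V/F = 0.6391
  V/F = 0.6391: g = -0.00125, g' = -0.5827 → V/F = 0.6369
Converged at V/F = 0.6369.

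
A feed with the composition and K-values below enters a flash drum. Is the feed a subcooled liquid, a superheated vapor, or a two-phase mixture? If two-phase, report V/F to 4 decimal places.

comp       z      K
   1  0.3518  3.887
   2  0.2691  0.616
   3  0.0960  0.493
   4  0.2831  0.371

two-phase, V/F = 0.4562

ΣzᵢKᵢ = 1.6856; Σzᵢ/Kᵢ = 1.4852.
Both exceed 1, so a two-phase solution exists.
Let ψ = V/F and solve Σ zᵢ(Kᵢ−1)/(1+ψ(Kᵢ−1)) = 0.
Newton–Raphson from ψ = 0.37:
  ψ = 0.3700: g = 0.07864, g' = -0.9671 → ψ = 0.4513
  ψ = 0.4513: g = 0.00425, g' = -0.8708 → ψ = 0.4562
Converged at ψ = 0.4562.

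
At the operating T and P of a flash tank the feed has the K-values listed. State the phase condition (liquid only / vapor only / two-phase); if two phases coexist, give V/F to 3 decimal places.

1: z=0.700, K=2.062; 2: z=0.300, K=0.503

ΣzᵢKᵢ = 1.594; Σzᵢ/Kᵢ = 0.936.
Since Σzᵢ/Kᵢ < 1 the mixture is above its dew point — single vapor phase.

vapor only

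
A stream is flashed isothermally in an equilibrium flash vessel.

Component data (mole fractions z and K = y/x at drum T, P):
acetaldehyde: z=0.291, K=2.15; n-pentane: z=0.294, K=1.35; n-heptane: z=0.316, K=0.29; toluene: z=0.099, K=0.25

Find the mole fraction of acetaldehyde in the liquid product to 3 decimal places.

x_acetaldehyde = 0.229

Material balance + equilibrium reduce to Σ zᵢ(Kᵢ−1)/(1+β(Kᵢ−1)) = 0.
Feasibility: ΣzᵢKᵢ = 1.139, Σzᵢ/Kᵢ = 1.839 — both > 1, two phases present.
Iterate (Newton) starting at β = 0.56:
  β = 0.560: g = -0.2109, g' = -0.772 → β = 0.287
  β = 0.287: g = -0.0312, g' = -0.589 → β = 0.234
  β = 0.234: g = -0.0003, g' = -0.581 → β = 0.233
Converged at β = 0.233.
Compositions from xᵢ = zᵢ/(1+β(Kᵢ−1)), yᵢ = Kᵢxᵢ:
  acetaldehyde: x = 0.229, y = 0.493
  n-pentane: x = 0.272, y = 0.367
  n-heptane: x = 0.379, y = 0.110
  toluene: x = 0.120, y = 0.030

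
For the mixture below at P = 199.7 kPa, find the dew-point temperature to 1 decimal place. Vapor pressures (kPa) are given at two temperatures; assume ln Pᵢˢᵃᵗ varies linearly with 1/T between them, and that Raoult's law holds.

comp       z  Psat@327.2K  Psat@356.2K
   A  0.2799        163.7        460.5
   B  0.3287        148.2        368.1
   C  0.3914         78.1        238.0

Dew-point temperature: Σzᵢ·P/Pᵢˢᵃᵗ(T) = 1. Interpolate ln Pᵢˢᵃᵗ = aᵢ + bᵢ/T.
  T = 327.2 K: ΣzᵢP/Pᵢˢᵃᵗ = 1.7852
  T = 356.2 K: ΣzᵢP/Pᵢˢᵃᵗ = 0.6281
  T = 341.7 K: ΣzᵢP/Pᵢˢᵃᵗ = 1.0347
  T = 348.9 K: ΣzᵢP/Pᵢˢᵃᵗ = 0.8032
  T = 345.3 K: ΣzᵢP/Pᵢˢᵃᵗ = 0.9104
  T = 343.5 K: ΣzᵢP/Pᵢˢᵃᵗ = 0.9702
Interpolating between 341.7 K and 343.5 K gives T ≈ 342.7 K.

T = 342.7 K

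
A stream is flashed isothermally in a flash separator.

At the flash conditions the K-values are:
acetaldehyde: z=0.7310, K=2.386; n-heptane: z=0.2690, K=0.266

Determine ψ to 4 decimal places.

Rachford–Rice: g(ψ) = Σ zᵢ(Kᵢ−1)/(1+ψ(Kᵢ−1)) = 0.
Check two-phase: ΣzᵢKᵢ = 1.8157 > 1 and Σzᵢ/Kᵢ = 1.3176 > 1, so g(0) = 0.8157 > 0 and g(1) = -0.3176 < 0.
Newton iteration, ψ⁰ = 0.59:
  ψ = 0.5900: g = 0.20911, g' = -0.8759 → ψ = 0.8287
  ψ = 0.8287: g = -0.03253, g' = -1.2487 → ψ = 0.8027
  ψ = 0.8027: g = -0.00101, g' = -1.1733 → ψ = 0.8018
Converged at ψ = 0.8018.

ψ = 0.8018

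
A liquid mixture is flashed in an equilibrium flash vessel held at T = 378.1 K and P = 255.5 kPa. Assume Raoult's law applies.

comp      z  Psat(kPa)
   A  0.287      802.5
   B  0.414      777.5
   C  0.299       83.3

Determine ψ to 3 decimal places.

Raoult's law: Kᵢ = Pᵢˢᵃᵗ/P = Pᵢˢᵃᵗ/255.5.
  K_A = 802.5/255.5 = 3.14090, K_B = 777.5/255.5 = 3.04305, K_C = 83.3/255.5 = 0.32603
Material balance + equilibrium reduce to Σ zᵢ(Kᵢ−1)/(1+ψ(Kᵢ−1)) = 0.
Check two-phase: ΣzᵢKᵢ = 2.259 > 1 and Σzᵢ/Kᵢ = 1.145 > 1, so g(0) = 1.259 > 0 and g(1) = -0.145 < 0.
Newton iteration, ψ⁰ = 0.64:
  ψ = 0.640: g = 0.2714, g' = -0.979 → ψ = 0.917
  ψ = 0.917: g = -0.0263, g' = -1.291 → ψ = 0.897
Converged at ψ = 0.897.

ψ = 0.897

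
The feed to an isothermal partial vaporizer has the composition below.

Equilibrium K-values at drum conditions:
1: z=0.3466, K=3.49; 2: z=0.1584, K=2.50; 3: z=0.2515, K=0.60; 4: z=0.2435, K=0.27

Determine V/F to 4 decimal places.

V/F = 0.6242

Rachford–Rice: g(V/F) = Σ zᵢ(Kᵢ−1)/(1+V/F(Kᵢ−1)) = 0.
g(0) = ΣzᵢKᵢ − 1 = 0.8223 and g(1) = 1 − Σzᵢ/Kᵢ = -0.4837, so a root lies in (0, 1).
Iterate (Newton) starting at V/F = 0.5:
  V/F = 0.5000: g = 0.11452, g' = -0.9274 → V/F = 0.6235
  V/F = 0.6235: g = 0.00063, g' = -0.9335 → V/F = 0.6242
Converged at V/F = 0.6242.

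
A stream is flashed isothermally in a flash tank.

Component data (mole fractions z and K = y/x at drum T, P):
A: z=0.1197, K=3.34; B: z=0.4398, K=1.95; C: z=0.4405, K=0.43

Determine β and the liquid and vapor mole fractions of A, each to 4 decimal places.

β = 0.6017, x_A = 0.0497, y_A = 0.1660

Rachford–Rice: g(β) = Σ zᵢ(Kᵢ−1)/(1+β(Kᵢ−1)) = 0.
Feasibility: ΣzᵢKᵢ = 1.4468, Σzᵢ/Kᵢ = 1.2858 — both > 1, two phases present.
Iterate (Newton) starting at β = 0.5:
  β = 0.5000: g = 0.06117, g' = -0.6016 → β = 0.6017
Converged at β = 0.6017.
Compositions from xᵢ = zᵢ/(1+β(Kᵢ−1)), yᵢ = Kᵢxᵢ:
  A: x = 0.0497, y = 0.1660
  B: x = 0.2798, y = 0.5457
  C: x = 0.6705, y = 0.2883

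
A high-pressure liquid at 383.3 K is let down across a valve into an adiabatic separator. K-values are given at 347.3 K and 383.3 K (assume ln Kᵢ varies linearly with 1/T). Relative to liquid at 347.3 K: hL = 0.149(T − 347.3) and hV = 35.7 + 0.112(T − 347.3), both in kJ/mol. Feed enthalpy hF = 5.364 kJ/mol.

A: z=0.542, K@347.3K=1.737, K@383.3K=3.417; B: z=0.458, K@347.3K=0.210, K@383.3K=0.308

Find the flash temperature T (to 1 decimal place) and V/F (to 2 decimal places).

Adiabatic flash: solve Rachford–Rice at each trial T, then check hF = ψ·hV(T) + (1−ψ)·hL(T).
  T = 347.3 K: K = (1.737, 0.210), RR gives ψ = 0.065, H_out = 2.308 kJ/mol
  T = 383.3 K: K = (3.417, 0.308), RR gives ψ = 0.594, H_out = 25.770 kJ/mol
  T = 365.3 K: K = (2.477, 0.257), RR gives ψ = 0.419, H_out = 17.367 kJ/mol
  T = 356.3 K: K = (2.084, 0.233), RR gives ψ = 0.284, H_out = 11.379 kJ/mol
  T = 351.8 K: K = (1.905, 0.221), RR gives ψ = 0.190, H_out = 7.412 kJ/mol
  T = 349.6 K: K = (1.821, 0.216), RR gives ψ = 0.133, H_out = 5.095 kJ/mol
  T = 350.7 K: K = (1.863, 0.218), RR gives ψ = 0.163, H_out = 6.291 kJ/mol
Linear interpolation between T = 349.6 (H_out = 5.095) and T = 350.7 (H_out = 6.291) on hF = 5.364 gives T ≈ 349.8 K, at which ψ = 0.14.

T = 349.8 K, V/F = 0.14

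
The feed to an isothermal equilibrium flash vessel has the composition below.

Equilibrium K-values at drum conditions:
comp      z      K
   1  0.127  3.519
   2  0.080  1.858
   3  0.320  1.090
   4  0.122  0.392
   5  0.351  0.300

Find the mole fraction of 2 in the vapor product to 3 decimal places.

y_2 = 0.136

Material balance + equilibrium reduce to Σ zᵢ(Kᵢ−1)/(1+ψ(Kᵢ−1)) = 0.
Feasibility: ΣzᵢKᵢ = 1.097, Σzᵢ/Kᵢ = 1.854 — both > 1, two phases present.
Newton iteration, ψ⁰ = 0.66:
  ψ = 0.660: g = -0.3894, g' = -0.860 → ψ = 0.207
  ψ = 0.207: g = -0.0755, g' = -0.687 → ψ = 0.097
  ψ = 0.097: g = 0.0063, g' = -0.821 → ψ = 0.105
Converged at ψ = 0.105.
Compositions from xᵢ = zᵢ/(1+ψ(Kᵢ−1)), yᵢ = Kᵢxᵢ:
  1: x = 0.100, y = 0.353
  2: x = 0.073, y = 0.136
  3: x = 0.317, y = 0.346
  4: x = 0.130, y = 0.051
  5: x = 0.379, y = 0.114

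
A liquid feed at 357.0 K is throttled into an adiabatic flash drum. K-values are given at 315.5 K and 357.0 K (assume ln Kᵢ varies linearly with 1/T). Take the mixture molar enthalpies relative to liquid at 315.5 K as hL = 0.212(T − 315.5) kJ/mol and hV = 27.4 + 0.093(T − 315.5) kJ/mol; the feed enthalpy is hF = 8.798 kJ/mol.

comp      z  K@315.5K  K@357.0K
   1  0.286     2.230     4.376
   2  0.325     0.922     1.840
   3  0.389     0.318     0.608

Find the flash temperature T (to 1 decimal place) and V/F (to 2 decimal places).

T = 321.4 K, V/F = 0.28

Adiabatic flash: solve Rachford–Rice at each trial T, then check hF = ψ·hV(T) + (1−ψ)·hL(T).
  T = 315.5 K: K = (2.230, 0.922, 0.318), RR gives ψ = 0.105, H_out = 2.888 kJ/mol
  T = 357.0 K: K = (4.376, 1.840, 0.608), RR gives ψ = 1.000, H_out = 31.259 kJ/mol
  T = 336.2 K: K = (3.187, 1.329, 0.448), RR gives ψ = 0.672, H_out = 21.137 kJ/mol
  T = 325.9 K: K = (2.683, 1.115, 0.380), RR gives ψ = 0.405, H_out = 12.789 kJ/mol
  T = 320.7 K: K = (2.450, 1.015, 0.348), RR gives ψ = 0.261, H_out = 8.101 kJ/mol
  T = 323.3 K: K = (2.565, 1.064, 0.364), RR gives ψ = 0.334, H_out = 10.499 kJ/mol
  T = 322.0 K: K = (2.507, 1.040, 0.356), RR gives ψ = 0.298, H_out = 9.315 kJ/mol
Linear interpolation between T = 320.7 (H_out = 8.101) and T = 322.0 (H_out = 9.315) on hF = 8.798 gives T ≈ 321.4 K, at which ψ = 0.28.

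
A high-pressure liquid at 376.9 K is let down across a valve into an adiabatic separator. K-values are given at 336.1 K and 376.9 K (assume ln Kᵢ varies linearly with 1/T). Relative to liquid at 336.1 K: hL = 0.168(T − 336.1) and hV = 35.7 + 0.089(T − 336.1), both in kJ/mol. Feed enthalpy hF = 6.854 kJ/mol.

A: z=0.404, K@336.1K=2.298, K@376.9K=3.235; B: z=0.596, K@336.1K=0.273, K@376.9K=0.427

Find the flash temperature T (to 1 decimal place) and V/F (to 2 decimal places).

Adiabatic flash: solve Rachford–Rice at each trial T, then check hF = ψ·hV(T) + (1−ψ)·hL(T).
  T = 336.1 K: K = (2.298, 0.273), RR gives ψ = 0.097, H_out = 3.446 kJ/mol
  T = 376.9 K: K = (3.235, 0.427), RR gives ψ = 0.438, H_out = 21.092 kJ/mol
  T = 356.5 K: K = (2.753, 0.346), RR gives ψ = 0.278, H_out = 12.892 kJ/mol
  T = 346.3 K: K = (2.522, 0.308), RR gives ψ = 0.193, H_out = 8.432 kJ/mol
  T = 341.2 K: K = (2.409, 0.290), RR gives ψ = 0.146, H_out = 6.023 kJ/mol
  T = 343.8 K: K = (2.466, 0.299), RR gives ψ = 0.170, H_out = 7.270 kJ/mol
  T = 342.5 K: K = (2.438, 0.295), RR gives ψ = 0.158, H_out = 6.651 kJ/mol
Linear interpolation between T = 342.5 (H_out = 6.651) and T = 343.8 (H_out = 7.270) on hF = 6.854 gives T ≈ 342.9 K, at which ψ = 0.16.

T = 342.9 K, V/F = 0.16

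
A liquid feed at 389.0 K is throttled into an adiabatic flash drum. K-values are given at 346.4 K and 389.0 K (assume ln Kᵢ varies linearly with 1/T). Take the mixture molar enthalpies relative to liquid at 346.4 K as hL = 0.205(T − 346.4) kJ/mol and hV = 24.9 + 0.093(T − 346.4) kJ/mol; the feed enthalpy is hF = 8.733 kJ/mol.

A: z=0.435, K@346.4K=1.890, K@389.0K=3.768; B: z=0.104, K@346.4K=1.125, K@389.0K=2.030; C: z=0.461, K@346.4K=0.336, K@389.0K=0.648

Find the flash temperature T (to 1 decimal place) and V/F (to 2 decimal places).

T = 351.3 K, V/F = 0.32

Adiabatic flash: solve Rachford–Rice at each trial T, then check hF = ψ·hV(T) + (1−ψ)·hL(T).
  T = 346.4 K: K = (1.890, 1.125, 0.336), RR gives ψ = 0.178, H_out = 4.422 kJ/mol
  T = 389.0 K: K = (3.768, 2.030, 0.648), RR gives ψ = 1.000, H_out = 28.862 kJ/mol
  T = 367.7 K: K = (2.722, 1.537, 0.476), RR gives ψ = 0.697, H_out = 20.063 kJ/mol
  T = 357.0 K: K = (2.279, 1.320, 0.401), RR gives ψ = 0.458, H_out = 13.024 kJ/mol
  T = 351.7 K: K = (2.078, 1.220, 0.368), RR gives ψ = 0.328, H_out = 9.065 kJ/mol
  T = 349.0 K: K = (1.981, 1.171, 0.351), RR gives ψ = 0.255, H_out = 6.811 kJ/mol
  T = 350.4 K: K = (2.031, 1.196, 0.360), RR gives ψ = 0.294, H_out = 8.005 kJ/mol
Linear interpolation between T = 350.4 (H_out = 8.005) and T = 351.7 (H_out = 9.065) on hF = 8.733 gives T ≈ 351.3 K, at which ψ = 0.32.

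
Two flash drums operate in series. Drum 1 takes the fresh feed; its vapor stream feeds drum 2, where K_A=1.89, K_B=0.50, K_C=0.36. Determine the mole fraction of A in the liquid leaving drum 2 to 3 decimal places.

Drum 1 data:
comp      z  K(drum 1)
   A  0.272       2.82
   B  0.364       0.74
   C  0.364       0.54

x_A (drum 2) = 0.388

Drum 1:
Material balance + equilibrium reduce to Σ zᵢ(Kᵢ−1)/(1+ψ₁(Kᵢ−1)) = 0.
Feasibility: ΣzᵢKᵢ = 1.233, Σzᵢ/Kᵢ = 1.262 — both > 1, two phases present.
Newton iteration, ψ₁⁰ = 0.5:
  ψ₁ = 0.500: g = -0.0671, g' = -0.409 → ψ₁ = 0.336
  ψ₁ = 0.336: g = 0.0053, g' = -0.484 → ψ₁ = 0.347
Converged at ψ₁ = 0.347.
Drum-1 compositions:
  A: x = 0.167, y = 0.470
  B: x = 0.400, y = 0.296
  C: x = 0.433, y = 0.234
Drum-2 feed = drum-1 vapor: z₂ = (0.4700, 0.2961, 0.2339).
Drum 2:
Let ψ₂ = V/F and solve Σ zᵢ(Kᵢ−1)/(1+ψ₂(Kᵢ−1)) = 0.
Feasibility: ΣzᵢKᵢ = 1.121, Σzᵢ/Kᵢ = 1.491 — both > 1, two phases present.
Newton–Raphson from ψ₂ = 0.68:
  ψ₂ = 0.680: g = -0.2288, g' = -0.615 → ψ₂ = 0.308
  ψ₂ = 0.308: g = -0.0331, g' = -0.481 → ψ₂ = 0.239
Converged at ψ₂ = 0.239.
  A: x = 0.388, y = 0.732
  B: x = 0.336, y = 0.168
  C: x = 0.276, y = 0.099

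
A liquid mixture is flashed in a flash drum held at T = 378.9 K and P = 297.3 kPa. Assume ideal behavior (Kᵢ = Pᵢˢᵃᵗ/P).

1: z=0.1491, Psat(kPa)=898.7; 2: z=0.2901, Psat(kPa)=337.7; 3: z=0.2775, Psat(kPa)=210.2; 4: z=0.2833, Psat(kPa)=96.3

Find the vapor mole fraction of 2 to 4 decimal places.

Raoult's law: Kᵢ = Pᵢˢᵃᵗ/P = Pᵢˢᵃᵗ/297.3.
  K_1 = 898.7/297.3 = 3.022873, K_2 = 337.7/297.3 = 1.135890, K_3 = 210.2/297.3 = 0.707030, K_4 = 96.3/297.3 = 0.323915
Newton–Raphson from ψ = 0.61:
  ψ = 0.6100: g = -0.25354, g' = -0.5372 → ψ = 0.1380
  ψ = 0.1380: g = -0.02150, g' = -0.5614 → ψ = 0.0997
  ψ = 0.0997: g = 0.00074, g' = -0.6018 → ψ = 0.1010
Converged at ψ = 0.1010.
Compositions from xᵢ = zᵢ/(1+ψ(Kᵢ−1)), yᵢ = Kᵢxᵢ:
  1: x = 0.1238, y = 0.3743
  2: x = 0.2862, y = 0.3251
  3: x = 0.2860, y = 0.2022
  4: x = 0.3041, y = 0.0985

y_2 = 0.3251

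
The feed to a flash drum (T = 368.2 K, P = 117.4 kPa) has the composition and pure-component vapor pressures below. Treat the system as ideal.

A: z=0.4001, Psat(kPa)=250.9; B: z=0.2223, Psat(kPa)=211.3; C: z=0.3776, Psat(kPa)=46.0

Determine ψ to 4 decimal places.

Raoult's law: Kᵢ = Pᵢˢᵃᵗ/P = Pᵢˢᵃᵗ/117.4.
  K_A = 250.9/117.4 = 2.137138, K_B = 211.3/117.4 = 1.799830, K_C = 46.0/117.4 = 0.391823
Iterate (Newton) starting at ψ = 0.5:
  ψ = 0.5000: g = 0.08707, g' = -0.5712 → ψ = 0.6524
  ψ = 0.6524: g = -0.00268, g' = -0.6158 → ψ = 0.6481
Converged at ψ = 0.6481.

ψ = 0.6481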